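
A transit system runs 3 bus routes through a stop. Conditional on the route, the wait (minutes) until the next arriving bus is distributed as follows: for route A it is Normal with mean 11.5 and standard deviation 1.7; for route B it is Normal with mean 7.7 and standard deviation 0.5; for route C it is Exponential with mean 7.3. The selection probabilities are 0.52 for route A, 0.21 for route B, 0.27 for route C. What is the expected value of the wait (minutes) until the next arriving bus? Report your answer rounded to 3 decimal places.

9.568

Component means — A: 11.5; B: 7.7; C: 7.3.
E[X] = 0.52·11.5 + 0.21·7.7 + 0.27·7.3 = 9.568.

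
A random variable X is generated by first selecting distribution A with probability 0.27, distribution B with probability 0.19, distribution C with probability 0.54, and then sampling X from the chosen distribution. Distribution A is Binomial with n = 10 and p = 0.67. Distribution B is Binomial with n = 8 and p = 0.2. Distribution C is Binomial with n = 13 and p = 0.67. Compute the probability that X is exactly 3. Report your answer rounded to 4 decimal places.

0.0328

Conditional on each component, P(X = 3): A: 0.0153817; B: 0.146801; C: 0.00131744.
By total probability, P(X = 3) = 0.27·0.0153817 + 0.19·0.146801 + 0.54·0.00131744 = 0.0327566.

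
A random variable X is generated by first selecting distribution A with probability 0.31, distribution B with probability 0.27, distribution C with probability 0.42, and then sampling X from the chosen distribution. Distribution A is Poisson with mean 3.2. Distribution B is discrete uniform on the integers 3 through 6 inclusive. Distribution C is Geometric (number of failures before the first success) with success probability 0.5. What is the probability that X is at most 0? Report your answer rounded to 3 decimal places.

0.223

Conditional on each component, P(X ≤ 0): A: 0.0407622; B: 0; C: 0.5.
By total probability, P(X ≤ 0) = 0.31·0.0407622 + 0.27·0 + 0.42·0.5 = 0.222636.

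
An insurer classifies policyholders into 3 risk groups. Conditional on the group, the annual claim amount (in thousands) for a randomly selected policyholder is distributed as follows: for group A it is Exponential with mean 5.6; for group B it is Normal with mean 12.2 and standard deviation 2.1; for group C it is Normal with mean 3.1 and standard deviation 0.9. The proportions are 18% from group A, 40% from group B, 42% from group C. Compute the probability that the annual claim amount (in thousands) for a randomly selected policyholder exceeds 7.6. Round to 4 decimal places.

0.4406

Conditional on each group, P(X > 7.6): A: 0.257395; B: 0.985755; C: 2.86652e-07.
By total probability, P(X > 7.6) = 0.18·0.257395 + 0.4·0.985755 + 0.42·2.86652e-07 = 0.440633.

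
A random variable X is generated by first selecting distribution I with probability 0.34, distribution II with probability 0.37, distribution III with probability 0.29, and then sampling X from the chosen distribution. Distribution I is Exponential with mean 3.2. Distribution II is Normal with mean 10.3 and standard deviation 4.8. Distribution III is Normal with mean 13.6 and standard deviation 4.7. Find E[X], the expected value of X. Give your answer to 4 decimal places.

Component means — I: 3.2; II: 10.3; III: 13.6.
E[X] = 0.34·3.2 + 0.37·10.3 + 0.29·13.6 = 8.843.

8.8430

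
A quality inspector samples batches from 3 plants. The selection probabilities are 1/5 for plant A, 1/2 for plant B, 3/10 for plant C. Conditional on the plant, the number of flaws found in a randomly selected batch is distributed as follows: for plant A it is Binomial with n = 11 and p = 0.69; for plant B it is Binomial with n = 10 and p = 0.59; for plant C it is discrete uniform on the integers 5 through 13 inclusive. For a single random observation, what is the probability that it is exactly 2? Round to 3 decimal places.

0.006

Conditional on each plant, P(X = 2): A: 0.000692335; B: 0.012508; C: 0.
By total probability, P(X = 2) = 0.2·0.000692335 + 0.5·0.012508 + 0.3·0 = 0.00639246.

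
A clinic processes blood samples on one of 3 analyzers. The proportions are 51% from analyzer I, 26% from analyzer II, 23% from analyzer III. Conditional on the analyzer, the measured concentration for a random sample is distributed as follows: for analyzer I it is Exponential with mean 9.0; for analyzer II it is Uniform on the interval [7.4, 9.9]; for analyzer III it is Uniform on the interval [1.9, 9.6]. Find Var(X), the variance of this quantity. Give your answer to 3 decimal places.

Per component, I: μ=9, E[X²]=162; II: μ=8.65, E[X²]=75.3433; III: μ=5.75, E[X²]=38.0033.
E[X] = 0.51·9 + 0.26·8.65 + 0.23·5.75 = 8.1615.
E[X²] = 0.51·162 + 0.26·75.3433 + 0.23·38.0033 = 110.95.
Var(X) = E[X²] − (E[X])² = 110.95 − 66.6101 = 44.34.

44.340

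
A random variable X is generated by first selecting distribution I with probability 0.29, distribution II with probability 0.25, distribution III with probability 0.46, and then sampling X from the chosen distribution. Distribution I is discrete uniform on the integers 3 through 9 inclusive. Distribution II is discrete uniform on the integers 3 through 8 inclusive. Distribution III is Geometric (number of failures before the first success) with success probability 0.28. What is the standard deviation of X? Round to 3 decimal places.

Per component, I: μ=6, E[X²]=40; II: μ=5.5, E[X²]=33.1667; III: μ=2.57143, E[X²]=15.7959.
E[X] = 0.29·6 + 0.25·5.5 + 0.46·2.57143 = 4.29786.
E[X²] = 0.29·40 + 0.25·33.1667 + 0.46·15.7959 = 27.1578.
Var(X) = E[X²] − (E[X])² = 27.1578 − 18.4716 = 8.68621.
SD(X) = √8.68621 = 2.94724.

2.947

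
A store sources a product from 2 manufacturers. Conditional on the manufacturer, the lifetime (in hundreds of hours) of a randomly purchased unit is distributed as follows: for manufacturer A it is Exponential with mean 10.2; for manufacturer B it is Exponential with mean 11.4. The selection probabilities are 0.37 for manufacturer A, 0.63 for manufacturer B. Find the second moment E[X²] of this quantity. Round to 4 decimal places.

240.7392

For each component E[X²] = Var + (mean)², giving A: 208.08; B: 259.92.
Overall E[X²] = 0.37·208.08 + 0.63·259.92 = 240.739.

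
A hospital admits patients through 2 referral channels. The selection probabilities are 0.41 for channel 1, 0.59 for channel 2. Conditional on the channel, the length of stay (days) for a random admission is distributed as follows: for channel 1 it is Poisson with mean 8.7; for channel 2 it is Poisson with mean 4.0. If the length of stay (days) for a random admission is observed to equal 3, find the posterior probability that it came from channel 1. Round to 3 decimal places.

Likelihoods P(X=3 | ·): 1: 0.0182829; 2: 0.195367.
Posterior ∝ prior × likelihood. Numerator for 1: 0.41·0.0182829 = 0.00749598.
Normalizing constant: 0.41·0.0182829 + 0.59·0.195367 = 0.122762.
P(1 | observation) = 0.00749598 / 0.122762 = 0.0610609.

0.061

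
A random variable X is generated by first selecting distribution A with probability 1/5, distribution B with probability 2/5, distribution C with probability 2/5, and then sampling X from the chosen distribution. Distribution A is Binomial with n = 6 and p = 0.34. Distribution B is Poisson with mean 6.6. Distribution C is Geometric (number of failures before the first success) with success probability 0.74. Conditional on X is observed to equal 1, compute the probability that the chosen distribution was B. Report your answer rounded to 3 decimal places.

Likelihoods P(X=1 | ·): A: 0.255476; B: 0.00897843; C: 0.1924.
Posterior ∝ prior × likelihood. Numerator for B: 0.4·0.00897843 = 0.00359137.
Normalizing constant: 0.2·0.255476 + 0.4·0.00897843 + 0.4·0.1924 = 0.131647.
P(B | observation) = 0.00359137 / 0.131647 = 0.0272804.

0.027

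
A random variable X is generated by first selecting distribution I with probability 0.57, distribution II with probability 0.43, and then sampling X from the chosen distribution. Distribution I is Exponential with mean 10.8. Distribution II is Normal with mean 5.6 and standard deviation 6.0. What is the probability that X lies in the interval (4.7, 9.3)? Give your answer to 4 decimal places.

Conditional on each component, P(4.7 < X < 9.3): I: 0.224453; II: 0.29089.
By total probability, P(4.7 < X < 9.3) = 0.57·0.224453 + 0.43·0.29089 = 0.253021.

0.2530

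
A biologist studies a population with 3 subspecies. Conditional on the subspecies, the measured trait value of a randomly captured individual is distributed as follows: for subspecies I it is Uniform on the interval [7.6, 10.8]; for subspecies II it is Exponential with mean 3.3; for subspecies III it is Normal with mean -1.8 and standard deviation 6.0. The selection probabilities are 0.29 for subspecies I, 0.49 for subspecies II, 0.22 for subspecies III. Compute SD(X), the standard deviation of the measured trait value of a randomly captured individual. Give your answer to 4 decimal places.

5.3827

Per component, I: μ=9.2, E[X²]=85.4933; II: μ=3.3, E[X²]=21.78; III: μ=-1.8, E[X²]=39.24.
E[X] = 0.29·9.2 + 0.49·3.3 + 0.22·-1.8 = 3.889.
E[X²] = 0.29·85.4933 + 0.49·21.78 + 0.22·39.24 = 44.0981.
Var(X) = E[X²] − (E[X])² = 44.0981 − 15.1243 = 28.9737.
SD(X) = √28.9737 = 5.38273.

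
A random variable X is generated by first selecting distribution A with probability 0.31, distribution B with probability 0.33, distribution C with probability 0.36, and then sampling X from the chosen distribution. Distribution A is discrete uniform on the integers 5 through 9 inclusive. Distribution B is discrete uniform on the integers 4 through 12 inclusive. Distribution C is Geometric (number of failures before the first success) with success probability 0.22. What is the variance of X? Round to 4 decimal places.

Per component, A: μ=7, E[X²]=51; B: μ=8, E[X²]=70.6667; C: μ=3.54545, E[X²]=28.686.
E[X] = 0.31·7 + 0.33·8 + 0.36·3.54545 = 6.08636.
E[X²] = 0.31·51 + 0.33·70.6667 + 0.36·28.686 = 49.4569.
Var(X) = E[X²] − (E[X])² = 49.4569 − 37.0438 = 12.4131.

12.4131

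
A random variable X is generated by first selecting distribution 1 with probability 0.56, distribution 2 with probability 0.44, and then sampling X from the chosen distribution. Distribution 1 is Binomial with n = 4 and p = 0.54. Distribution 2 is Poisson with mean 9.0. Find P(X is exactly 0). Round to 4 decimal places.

Conditional on each component, P(X = 0): 1: 0.0447746; 2: 0.00012341.
By total probability, P(X = 0) = 0.56·0.0447746 + 0.44·0.00012341 = 0.0251281.

0.0251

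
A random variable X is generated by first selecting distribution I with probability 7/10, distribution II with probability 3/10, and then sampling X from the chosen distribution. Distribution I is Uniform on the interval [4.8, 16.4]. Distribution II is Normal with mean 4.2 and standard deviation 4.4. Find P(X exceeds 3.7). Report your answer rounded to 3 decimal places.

Conditional on each component, P(X > 3.7): I: 1; II: 0.545237.
By total probability, P(X > 3.7) = 0.7·1 + 0.3·0.545237 = 0.863571.

0.864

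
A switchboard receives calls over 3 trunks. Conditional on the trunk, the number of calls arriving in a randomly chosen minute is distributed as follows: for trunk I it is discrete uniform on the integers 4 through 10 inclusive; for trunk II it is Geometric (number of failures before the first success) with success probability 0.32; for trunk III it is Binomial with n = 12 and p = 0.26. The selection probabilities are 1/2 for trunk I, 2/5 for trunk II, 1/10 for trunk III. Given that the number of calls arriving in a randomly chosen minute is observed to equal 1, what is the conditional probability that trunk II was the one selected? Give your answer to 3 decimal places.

Likelihoods P(X=1 | ·): I: 0; II: 0.2176; III: 0.113685.
Posterior ∝ prior × likelihood. Numerator for II: 0.4·0.2176 = 0.08704.
Normalizing constant: 0.5·0 + 0.4·0.2176 + 0.1·0.113685 = 0.0984085.
P(II | observation) = 0.08704 / 0.0984085 = 0.884476.

0.884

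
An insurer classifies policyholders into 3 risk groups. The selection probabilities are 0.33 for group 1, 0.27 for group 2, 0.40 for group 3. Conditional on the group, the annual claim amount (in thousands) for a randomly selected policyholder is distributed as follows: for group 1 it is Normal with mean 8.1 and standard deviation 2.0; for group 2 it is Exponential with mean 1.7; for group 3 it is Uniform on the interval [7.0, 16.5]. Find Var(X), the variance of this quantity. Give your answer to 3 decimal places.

21.425

Per component, 1: μ=8.1, E[X²]=69.61; 2: μ=1.7, E[X²]=5.78; 3: μ=11.75, E[X²]=145.583.
E[X] = 0.33·8.1 + 0.27·1.7 + 0.4·11.75 = 7.832.
E[X²] = 0.33·69.61 + 0.27·5.78 + 0.4·145.583 = 82.7652.
Var(X) = E[X²] − (E[X])² = 82.7652 − 61.3402 = 21.425.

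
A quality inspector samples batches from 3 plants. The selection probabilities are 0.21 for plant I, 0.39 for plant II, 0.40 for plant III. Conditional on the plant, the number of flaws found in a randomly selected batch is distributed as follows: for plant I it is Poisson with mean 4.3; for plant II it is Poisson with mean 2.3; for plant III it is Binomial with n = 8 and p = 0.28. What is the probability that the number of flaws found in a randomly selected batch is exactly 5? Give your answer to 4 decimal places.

0.0703

Conditional on each plant, P(X = 5): I: 0.166224; II: 0.053775; III: 0.0359729.
By total probability, P(X = 5) = 0.21·0.166224 + 0.39·0.053775 + 0.4·0.0359729 = 0.0702686.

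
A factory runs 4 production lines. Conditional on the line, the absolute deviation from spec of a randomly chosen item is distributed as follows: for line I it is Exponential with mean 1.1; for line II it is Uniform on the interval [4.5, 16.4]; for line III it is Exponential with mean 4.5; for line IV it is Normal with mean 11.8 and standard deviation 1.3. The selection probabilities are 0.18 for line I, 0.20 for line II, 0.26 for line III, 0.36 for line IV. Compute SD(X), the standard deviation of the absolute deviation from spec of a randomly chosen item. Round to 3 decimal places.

5.150

Per component, I: μ=1.1, E[X²]=2.42; II: μ=10.45, E[X²]=121.003; III: μ=4.5, E[X²]=40.5; IV: μ=11.8, E[X²]=140.93.
E[X] = 0.18·1.1 + 0.2·10.45 + 0.26·4.5 + 0.36·11.8 = 7.706.
E[X²] = 0.18·2.42 + 0.2·121.003 + 0.26·40.5 + 0.36·140.93 = 85.9011.
Var(X) = E[X²] − (E[X])² = 85.9011 − 59.3824 = 26.5186.
SD(X) = √26.5186 = 5.14962.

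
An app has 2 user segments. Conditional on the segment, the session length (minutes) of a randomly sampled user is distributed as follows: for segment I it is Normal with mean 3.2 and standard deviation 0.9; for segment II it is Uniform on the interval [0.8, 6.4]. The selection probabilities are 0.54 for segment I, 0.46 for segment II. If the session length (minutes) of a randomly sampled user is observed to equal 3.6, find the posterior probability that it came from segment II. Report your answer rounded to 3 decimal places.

0.275

Likelihoods f(3.6 | ·): I: 0.401582; II: 0.178571.
Posterior ∝ prior × likelihood. Numerator for II: 0.46·0.178571 = 0.0821429.
Normalizing constant: 0.54·0.401582 + 0.46·0.178571 = 0.298997.
P(II | observation) = 0.0821429 / 0.298997 = 0.274728.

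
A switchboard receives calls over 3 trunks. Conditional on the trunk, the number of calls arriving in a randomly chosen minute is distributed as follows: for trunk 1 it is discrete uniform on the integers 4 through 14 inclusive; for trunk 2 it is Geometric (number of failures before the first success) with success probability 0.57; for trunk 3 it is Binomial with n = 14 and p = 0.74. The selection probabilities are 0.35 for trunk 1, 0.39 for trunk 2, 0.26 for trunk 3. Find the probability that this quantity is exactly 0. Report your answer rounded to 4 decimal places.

0.2223

Conditional on each trunk, P(X = 0): 1: 0; 2: 0.57; 3: 6.451e-09.
By total probability, P(X = 0) = 0.35·0 + 0.39·0.57 + 0.26·6.451e-09 = 0.2223.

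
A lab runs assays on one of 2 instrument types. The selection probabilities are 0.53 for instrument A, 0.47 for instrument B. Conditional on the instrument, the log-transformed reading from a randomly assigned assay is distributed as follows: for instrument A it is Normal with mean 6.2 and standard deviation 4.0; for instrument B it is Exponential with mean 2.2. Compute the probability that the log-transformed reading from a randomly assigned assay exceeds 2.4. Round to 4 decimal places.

Conditional on each instrument, P(X > 2.4): A: 0.828944; B: 0.335911.
By total probability, P(X > 2.4) = 0.53·0.828944 + 0.47·0.335911 = 0.597218.

0.5972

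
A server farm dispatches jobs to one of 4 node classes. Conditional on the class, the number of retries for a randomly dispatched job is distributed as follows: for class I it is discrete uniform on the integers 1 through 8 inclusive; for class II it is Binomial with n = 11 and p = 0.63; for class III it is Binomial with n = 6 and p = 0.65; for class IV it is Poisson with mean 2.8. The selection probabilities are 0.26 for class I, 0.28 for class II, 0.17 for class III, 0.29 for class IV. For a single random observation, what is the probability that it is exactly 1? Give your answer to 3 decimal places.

Conditional on each class, P(X = 1): I: 0.125; II: 0.000333235; III: 0.0204835; IV: 0.170268.
By total probability, P(X = 1) = 0.26·0.125 + 0.28·0.000333235 + 0.17·0.0204835 + 0.29·0.170268 = 0.0854533.

0.085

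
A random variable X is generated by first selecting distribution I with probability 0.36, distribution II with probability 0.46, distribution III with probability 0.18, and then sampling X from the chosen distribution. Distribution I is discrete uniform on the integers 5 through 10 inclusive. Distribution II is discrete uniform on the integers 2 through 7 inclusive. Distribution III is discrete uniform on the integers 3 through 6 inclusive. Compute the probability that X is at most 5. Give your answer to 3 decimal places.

0.502

Conditional on each component, P(X ≤ 5): I: 0.166667; II: 0.666667; III: 0.75.
By total probability, P(X ≤ 5) = 0.36·0.166667 + 0.46·0.666667 + 0.18·0.75 = 0.501667.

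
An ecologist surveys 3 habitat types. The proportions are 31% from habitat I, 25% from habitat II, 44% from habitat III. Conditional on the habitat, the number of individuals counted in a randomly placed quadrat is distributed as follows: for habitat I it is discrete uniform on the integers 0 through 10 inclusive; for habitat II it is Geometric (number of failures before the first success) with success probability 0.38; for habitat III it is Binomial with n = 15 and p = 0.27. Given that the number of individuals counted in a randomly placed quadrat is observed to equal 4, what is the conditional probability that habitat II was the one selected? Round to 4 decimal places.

Likelihoods P(X=4 | ·): I: 0.0909091; II: 0.0561501; III: 0.227583.
Posterior ∝ prior × likelihood. Numerator for II: 0.25·0.0561501 = 0.0140375.
Normalizing constant: 0.31·0.0909091 + 0.25·0.0561501 + 0.44·0.227583 = 0.142356.
P(II | observation) = 0.0140375 / 0.142356 = 0.0986088.

0.0986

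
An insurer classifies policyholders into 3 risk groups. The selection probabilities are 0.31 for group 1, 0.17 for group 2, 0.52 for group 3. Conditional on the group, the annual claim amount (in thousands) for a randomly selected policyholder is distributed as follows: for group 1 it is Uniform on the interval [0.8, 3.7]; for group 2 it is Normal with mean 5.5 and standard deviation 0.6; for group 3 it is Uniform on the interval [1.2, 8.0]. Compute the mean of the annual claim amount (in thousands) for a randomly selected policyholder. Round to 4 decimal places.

4.0245

Component means — 1: 2.25; 2: 5.5; 3: 4.6.
E[X] = 0.31·2.25 + 0.17·5.5 + 0.52·4.6 = 4.0245.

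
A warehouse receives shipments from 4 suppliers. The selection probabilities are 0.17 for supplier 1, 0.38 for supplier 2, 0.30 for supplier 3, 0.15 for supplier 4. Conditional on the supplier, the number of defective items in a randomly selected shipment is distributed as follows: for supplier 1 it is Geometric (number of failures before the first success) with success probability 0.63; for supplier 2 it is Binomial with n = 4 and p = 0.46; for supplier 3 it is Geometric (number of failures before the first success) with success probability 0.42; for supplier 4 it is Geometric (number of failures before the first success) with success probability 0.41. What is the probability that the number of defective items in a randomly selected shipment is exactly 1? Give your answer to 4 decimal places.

0.2591

Conditional on each supplier, P(X = 1): 1: 0.2331; 2: 0.289734; 3: 0.2436; 4: 0.2419.
By total probability, P(X = 1) = 0.17·0.2331 + 0.38·0.289734 + 0.3·0.2436 + 0.15·0.2419 = 0.259091.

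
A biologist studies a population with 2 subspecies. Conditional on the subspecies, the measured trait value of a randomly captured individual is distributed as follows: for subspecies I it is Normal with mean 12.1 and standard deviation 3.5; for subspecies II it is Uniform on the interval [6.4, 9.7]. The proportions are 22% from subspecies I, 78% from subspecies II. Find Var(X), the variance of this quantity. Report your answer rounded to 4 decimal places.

Per component, I: μ=12.1, E[X²]=158.66; II: μ=8.05, E[X²]=65.71.
E[X] = 0.22·12.1 + 0.78·8.05 = 8.941.
E[X²] = 0.22·158.66 + 0.78·65.71 = 86.159.
Var(X) = E[X²] − (E[X])² = 86.159 − 79.9415 = 6.21752.

6.2175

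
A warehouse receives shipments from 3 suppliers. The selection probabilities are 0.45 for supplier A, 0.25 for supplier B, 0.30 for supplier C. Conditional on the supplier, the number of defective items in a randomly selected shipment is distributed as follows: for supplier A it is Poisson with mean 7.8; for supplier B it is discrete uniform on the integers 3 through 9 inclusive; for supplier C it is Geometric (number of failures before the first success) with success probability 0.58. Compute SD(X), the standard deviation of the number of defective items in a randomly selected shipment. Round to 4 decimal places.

3.7544

Per component, A: μ=7.8, E[X²]=68.64; B: μ=6, E[X²]=40; C: μ=0.724138, E[X²]=1.77289.
E[X] = 0.45·7.8 + 0.25·6 + 0.3·0.724138 = 5.22724.
E[X²] = 0.45·68.64 + 0.25·40 + 0.3·1.77289 = 41.4199.
Var(X) = E[X²] − (E[X])² = 41.4199 − 27.3241 = 14.0958.
SD(X) = √14.0958 = 3.75444.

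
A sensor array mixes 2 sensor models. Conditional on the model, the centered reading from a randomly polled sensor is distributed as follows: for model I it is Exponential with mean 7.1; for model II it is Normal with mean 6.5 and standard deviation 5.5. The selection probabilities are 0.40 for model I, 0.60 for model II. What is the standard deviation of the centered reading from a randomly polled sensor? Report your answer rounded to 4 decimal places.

Per component, I: μ=7.1, E[X²]=100.82; II: μ=6.5, E[X²]=72.5.
E[X] = 0.4·7.1 + 0.6·6.5 = 6.74.
E[X²] = 0.4·100.82 + 0.6·72.5 = 83.828.
Var(X) = E[X²] − (E[X])² = 83.828 − 45.4276 = 38.4004.
SD(X) = √38.4004 = 6.19681.

6.1968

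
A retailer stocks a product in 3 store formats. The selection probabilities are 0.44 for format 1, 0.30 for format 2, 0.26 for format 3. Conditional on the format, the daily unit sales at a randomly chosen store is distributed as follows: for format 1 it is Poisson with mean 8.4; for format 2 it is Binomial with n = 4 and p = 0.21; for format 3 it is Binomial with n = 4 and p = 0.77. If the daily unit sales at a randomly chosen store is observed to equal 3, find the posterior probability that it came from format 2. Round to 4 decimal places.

0.0687

Likelihoods P(X=3 | ·): 1: 0.0222133; 2: 0.0292648; 3: 0.42001.
Posterior ∝ prior × likelihood. Numerator for 2: 0.3·0.0292648 = 0.00877943.
Normalizing constant: 0.44·0.0222133 + 0.3·0.0292648 + 0.26·0.42001 = 0.127756.
P(2 | observation) = 0.00877943 / 0.127756 = 0.0687203.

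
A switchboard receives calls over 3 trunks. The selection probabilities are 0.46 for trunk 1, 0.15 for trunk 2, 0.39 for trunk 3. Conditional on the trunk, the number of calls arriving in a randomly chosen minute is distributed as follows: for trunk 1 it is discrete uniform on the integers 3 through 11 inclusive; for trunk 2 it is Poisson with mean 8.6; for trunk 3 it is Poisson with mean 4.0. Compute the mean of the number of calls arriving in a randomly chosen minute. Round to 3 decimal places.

Component means — 1: 7; 2: 8.6; 3: 4.
E[X] = 0.46·7 + 0.15·8.6 + 0.39·4 = 6.07.

6.070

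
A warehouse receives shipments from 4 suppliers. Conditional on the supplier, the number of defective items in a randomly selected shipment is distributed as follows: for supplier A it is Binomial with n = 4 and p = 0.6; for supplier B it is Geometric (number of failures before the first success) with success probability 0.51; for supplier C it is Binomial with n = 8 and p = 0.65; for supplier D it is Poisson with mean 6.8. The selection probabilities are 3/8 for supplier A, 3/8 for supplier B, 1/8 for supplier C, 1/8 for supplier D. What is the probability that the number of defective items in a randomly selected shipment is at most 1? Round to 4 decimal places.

Conditional on each supplier, P(X ≤ 1): A: 0.1792; B: 0.7599; C: 0.00357083; D: 0.00868745.
By total probability, P(X ≤ 1) = 0.375·0.1792 + 0.375·0.7599 + 0.125·0.00357083 + 0.125·0.00868745 = 0.353695.

0.3537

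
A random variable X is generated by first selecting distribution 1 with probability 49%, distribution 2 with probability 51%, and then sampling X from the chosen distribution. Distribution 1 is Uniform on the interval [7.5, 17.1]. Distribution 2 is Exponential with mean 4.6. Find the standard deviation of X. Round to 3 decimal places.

Per component, 1: μ=12.3, E[X²]=158.97; 2: μ=4.6, E[X²]=42.32.
E[X] = 0.49·12.3 + 0.51·4.6 = 8.373.
E[X²] = 0.49·158.97 + 0.51·42.32 = 99.4785.
Var(X) = E[X²] − (E[X])² = 99.4785 − 70.1071 = 29.3714.
SD(X) = √29.3714 = 5.41954.

5.420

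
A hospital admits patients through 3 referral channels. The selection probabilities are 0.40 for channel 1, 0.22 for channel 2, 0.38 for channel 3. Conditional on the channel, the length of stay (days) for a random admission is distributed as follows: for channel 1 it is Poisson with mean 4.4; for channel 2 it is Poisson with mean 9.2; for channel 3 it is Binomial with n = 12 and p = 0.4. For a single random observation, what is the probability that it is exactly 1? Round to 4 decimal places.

0.0284

Conditional on each channel, P(X = 1): 1: 0.0540203; 2: 0.000929562; 3: 0.0174143.
By total probability, P(X = 1) = 0.4·0.0540203 + 0.22·0.000929562 + 0.38·0.0174143 = 0.02843.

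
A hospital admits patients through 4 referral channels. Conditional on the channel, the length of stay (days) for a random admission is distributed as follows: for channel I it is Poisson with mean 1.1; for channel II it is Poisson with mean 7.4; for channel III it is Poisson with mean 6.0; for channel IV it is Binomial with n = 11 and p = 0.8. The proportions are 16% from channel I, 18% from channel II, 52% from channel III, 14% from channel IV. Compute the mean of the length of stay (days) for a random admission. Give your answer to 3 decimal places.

Component means — I: 1.1; II: 7.4; III: 6; IV: 8.8.
E[X] = 0.16·1.1 + 0.18·7.4 + 0.52·6 + 0.14·8.8 = 5.86.

5.860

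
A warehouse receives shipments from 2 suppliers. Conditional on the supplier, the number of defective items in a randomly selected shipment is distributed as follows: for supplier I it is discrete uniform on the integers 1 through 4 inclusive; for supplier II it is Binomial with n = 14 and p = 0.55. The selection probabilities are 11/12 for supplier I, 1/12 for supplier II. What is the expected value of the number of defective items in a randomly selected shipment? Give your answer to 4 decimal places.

2.9333

Component means — I: 2.5; II: 7.7.
E[X] = 0.916667·2.5 + 0.0833333·7.7 = 2.93333.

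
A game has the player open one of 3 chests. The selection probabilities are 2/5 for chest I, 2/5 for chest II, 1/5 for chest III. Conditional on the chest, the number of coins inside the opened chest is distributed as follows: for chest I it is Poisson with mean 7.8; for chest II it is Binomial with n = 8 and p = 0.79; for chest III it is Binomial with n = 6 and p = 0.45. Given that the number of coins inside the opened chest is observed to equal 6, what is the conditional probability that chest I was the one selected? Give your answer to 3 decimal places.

Likelihoods P(X=6 | ·): I: 0.128156; II: 0.300164; III: 0.00830377.
Posterior ∝ prior × likelihood. Numerator for I: 0.4·0.128156 = 0.0512623.
Normalizing constant: 0.4·0.128156 + 0.4·0.300164 + 0.2·0.00830377 = 0.172989.
P(I | observation) = 0.0512623 / 0.172989 = 0.296333.

0.296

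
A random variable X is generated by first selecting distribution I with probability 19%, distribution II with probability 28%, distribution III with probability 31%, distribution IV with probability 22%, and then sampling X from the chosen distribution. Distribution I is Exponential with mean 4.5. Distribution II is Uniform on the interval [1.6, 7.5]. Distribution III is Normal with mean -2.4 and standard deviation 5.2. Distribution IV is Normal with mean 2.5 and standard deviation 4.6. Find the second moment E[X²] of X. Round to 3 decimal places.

30.502

For each component E[X²] = Var + (mean)², giving I: 40.5; II: 23.6033; III: 32.8; IV: 27.41.
Overall E[X²] = 0.19·40.5 + 0.28·23.6033 + 0.31·32.8 + 0.22·27.41 = 30.5021.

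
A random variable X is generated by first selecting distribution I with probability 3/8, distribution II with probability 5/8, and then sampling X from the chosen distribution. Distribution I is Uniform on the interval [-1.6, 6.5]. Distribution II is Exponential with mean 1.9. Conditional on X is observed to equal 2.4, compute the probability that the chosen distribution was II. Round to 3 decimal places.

Likelihoods f(2.4 | ·): I: 0.123457; II: 0.148821.
Posterior ∝ prior × likelihood. Numerator for II: 0.625·0.148821 = 0.0930131.
Normalizing constant: 0.375·0.123457 + 0.625·0.148821 = 0.139309.
P(II | observation) = 0.0930131 / 0.139309 = 0.667673.

0.668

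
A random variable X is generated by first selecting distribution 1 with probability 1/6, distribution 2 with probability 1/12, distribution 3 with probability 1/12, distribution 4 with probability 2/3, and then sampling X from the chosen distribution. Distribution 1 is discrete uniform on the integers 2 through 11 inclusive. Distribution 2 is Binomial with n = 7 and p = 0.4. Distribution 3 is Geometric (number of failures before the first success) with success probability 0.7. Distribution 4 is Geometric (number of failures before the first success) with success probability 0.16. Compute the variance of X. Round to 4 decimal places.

Per component, 1: μ=6.5, E[X²]=50.5; 2: μ=2.8, E[X²]=9.52; 3: μ=0.428571, E[X²]=0.795918; 4: μ=5.25, E[X²]=60.375.
E[X] = 0.166667·6.5 + 0.0833333·2.8 + 0.0833333·0.428571 + 0.666667·5.25 = 4.85238.
E[X²] = 0.166667·50.5 + 0.0833333·9.52 + 0.0833333·0.795918 + 0.666667·60.375 = 49.5263.
Var(X) = E[X²] − (E[X])² = 49.5263 − 23.5456 = 25.9807.

25.9807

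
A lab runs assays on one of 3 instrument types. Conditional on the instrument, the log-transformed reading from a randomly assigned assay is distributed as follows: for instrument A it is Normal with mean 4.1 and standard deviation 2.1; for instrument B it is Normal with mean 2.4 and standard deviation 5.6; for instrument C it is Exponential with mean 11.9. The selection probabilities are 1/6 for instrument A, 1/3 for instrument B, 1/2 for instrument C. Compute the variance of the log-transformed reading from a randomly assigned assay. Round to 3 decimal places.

Per component, A: μ=4.1, E[X²]=21.22; B: μ=2.4, E[X²]=37.12; C: μ=11.9, E[X²]=283.22.
E[X] = 0.166667·4.1 + 0.333333·2.4 + 0.5·11.9 = 7.43333.
E[X²] = 0.166667·21.22 + 0.333333·37.12 + 0.5·283.22 = 157.52.
Var(X) = E[X²] − (E[X])² = 157.52 − 55.2544 = 102.266.

102.266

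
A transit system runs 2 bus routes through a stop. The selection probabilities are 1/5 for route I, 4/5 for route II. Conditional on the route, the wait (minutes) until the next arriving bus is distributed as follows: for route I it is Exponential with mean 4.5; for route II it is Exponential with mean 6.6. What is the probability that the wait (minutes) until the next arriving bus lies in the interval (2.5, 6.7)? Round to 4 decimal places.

Conditional on each route, P(2.5 < X < 6.7): I: 0.34813; II: 0.322343.
By total probability, P(2.5 < X < 6.7) = 0.2·0.34813 + 0.8·0.322343 = 0.327501.

0.3275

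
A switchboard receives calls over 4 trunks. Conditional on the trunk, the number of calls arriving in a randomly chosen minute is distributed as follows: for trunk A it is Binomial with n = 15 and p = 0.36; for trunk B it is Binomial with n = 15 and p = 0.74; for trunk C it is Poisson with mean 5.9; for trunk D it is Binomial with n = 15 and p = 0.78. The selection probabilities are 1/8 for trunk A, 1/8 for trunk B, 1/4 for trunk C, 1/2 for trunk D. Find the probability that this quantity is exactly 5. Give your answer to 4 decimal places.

Conditional on each trunk, P(X = 5): A: 0.209347; B: 0.000940692; C: 0.163208; D: 0.000230279.
By total probability, P(X = 5) = 0.125·0.209347 + 0.125·0.000940692 + 0.25·0.163208 + 0.5·0.000230279 = 0.0672031.

0.0672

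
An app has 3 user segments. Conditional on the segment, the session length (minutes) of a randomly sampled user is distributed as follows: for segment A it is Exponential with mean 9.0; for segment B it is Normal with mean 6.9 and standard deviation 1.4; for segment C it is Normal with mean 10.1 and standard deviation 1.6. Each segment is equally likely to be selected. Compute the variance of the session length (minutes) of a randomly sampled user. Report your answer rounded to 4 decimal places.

Per component, A: μ=9, E[X²]=162; B: μ=6.9, E[X²]=49.57; C: μ=10.1, E[X²]=104.57.
E[X] = 0.333333·9 + 0.333333·6.9 + 0.333333·10.1 = 8.66667.
E[X²] = 0.333333·162 + 0.333333·49.57 + 0.333333·104.57 = 105.38.
Var(X) = E[X²] − (E[X])² = 105.38 − 75.1111 = 30.2689.

30.2689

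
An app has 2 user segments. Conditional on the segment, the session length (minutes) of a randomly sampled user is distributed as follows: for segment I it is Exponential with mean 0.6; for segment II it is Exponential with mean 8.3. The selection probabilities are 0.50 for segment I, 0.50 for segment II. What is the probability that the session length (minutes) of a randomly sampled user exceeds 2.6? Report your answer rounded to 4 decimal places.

Conditional on each segment, P(X > 2.6): I: 0.0131237; II: 0.731065.
By total probability, P(X > 2.6) = 0.5·0.0131237 + 0.5·0.731065 = 0.372094.

0.3721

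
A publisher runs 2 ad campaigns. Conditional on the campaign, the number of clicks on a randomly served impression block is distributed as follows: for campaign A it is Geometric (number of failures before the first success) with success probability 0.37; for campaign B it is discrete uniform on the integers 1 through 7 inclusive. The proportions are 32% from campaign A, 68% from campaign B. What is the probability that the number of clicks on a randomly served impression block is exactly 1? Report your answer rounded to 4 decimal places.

0.1717

Conditional on each campaign, P(X = 1): A: 0.2331; B: 0.142857.
By total probability, P(X = 1) = 0.32·0.2331 + 0.68·0.142857 = 0.171735.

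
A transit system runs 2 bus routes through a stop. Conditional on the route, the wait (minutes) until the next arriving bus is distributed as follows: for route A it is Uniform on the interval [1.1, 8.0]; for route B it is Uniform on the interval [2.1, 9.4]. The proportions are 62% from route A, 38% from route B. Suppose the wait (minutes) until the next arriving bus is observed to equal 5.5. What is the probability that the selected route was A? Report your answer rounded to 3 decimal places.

Likelihoods f(5.5 | ·): A: 0.144928; B: 0.136986.
Posterior ∝ prior × likelihood. Numerator for A: 0.62·0.144928 = 0.0898551.
Normalizing constant: 0.62·0.144928 + 0.38·0.136986 = 0.14191.
P(A | observation) = 0.0898551 / 0.14191 = 0.633184.

0.633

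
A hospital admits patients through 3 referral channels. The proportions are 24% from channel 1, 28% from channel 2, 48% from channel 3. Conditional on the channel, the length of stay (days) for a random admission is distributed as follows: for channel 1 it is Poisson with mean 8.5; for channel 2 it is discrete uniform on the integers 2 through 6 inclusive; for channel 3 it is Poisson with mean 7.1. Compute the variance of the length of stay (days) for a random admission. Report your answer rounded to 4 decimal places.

Per component, 1: μ=8.5, E[X²]=80.75; 2: μ=4, E[X²]=18; 3: μ=7.1, E[X²]=57.51.
E[X] = 0.24·8.5 + 0.28·4 + 0.48·7.1 = 6.568.
E[X²] = 0.24·80.75 + 0.28·18 + 0.48·57.51 = 52.0248.
Var(X) = E[X²] − (E[X])² = 52.0248 − 43.1386 = 8.88618.

8.8862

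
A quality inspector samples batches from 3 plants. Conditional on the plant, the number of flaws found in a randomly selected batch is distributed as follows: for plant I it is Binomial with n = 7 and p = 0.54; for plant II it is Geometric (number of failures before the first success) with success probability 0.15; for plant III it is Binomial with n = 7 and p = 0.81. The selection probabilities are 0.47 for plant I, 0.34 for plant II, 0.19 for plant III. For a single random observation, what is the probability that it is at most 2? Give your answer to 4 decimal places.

0.2101

Conditional on each plant, P(X ≤ 2): I: 0.166295; II: 0.385875; III: 0.00368728.
By total probability, P(X ≤ 2) = 0.47·0.166295 + 0.34·0.385875 + 0.19·0.00368728 = 0.210057.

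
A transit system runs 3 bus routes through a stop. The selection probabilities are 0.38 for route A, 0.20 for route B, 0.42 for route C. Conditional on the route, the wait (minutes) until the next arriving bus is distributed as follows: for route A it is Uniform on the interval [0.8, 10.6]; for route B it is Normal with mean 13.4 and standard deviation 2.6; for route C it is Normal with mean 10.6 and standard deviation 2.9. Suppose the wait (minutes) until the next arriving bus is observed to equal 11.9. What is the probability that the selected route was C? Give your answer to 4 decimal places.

0.6679

Likelihoods f(11.9 | ·): A: 0; B: 0.129916; C: 0.124416.
Posterior ∝ prior × likelihood. Numerator for C: 0.42·0.124416 = 0.0522547.
Normalizing constant: 0.38·0 + 0.2·0.129916 + 0.42·0.124416 = 0.0782378.
P(C | observation) = 0.0522547 / 0.0782378 = 0.667896.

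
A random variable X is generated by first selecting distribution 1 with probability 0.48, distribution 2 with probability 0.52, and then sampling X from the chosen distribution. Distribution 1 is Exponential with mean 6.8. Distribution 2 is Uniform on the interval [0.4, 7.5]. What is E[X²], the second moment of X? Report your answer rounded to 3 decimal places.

54.688

For each component E[X²] = Var + (mean)², giving 1: 92.48; 2: 19.8033.
Overall E[X²] = 0.48·92.48 + 0.52·19.8033 = 54.6881.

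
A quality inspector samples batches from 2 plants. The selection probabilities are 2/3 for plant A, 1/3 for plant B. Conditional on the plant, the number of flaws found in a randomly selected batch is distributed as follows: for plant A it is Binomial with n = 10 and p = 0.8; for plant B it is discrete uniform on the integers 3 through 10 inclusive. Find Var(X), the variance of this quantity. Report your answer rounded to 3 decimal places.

3.317

Per component, A: μ=8, E[X²]=65.6; B: μ=6.5, E[X²]=47.5.
E[X] = 0.666667·8 + 0.333333·6.5 = 7.5.
E[X²] = 0.666667·65.6 + 0.333333·47.5 = 59.5667.
Var(X) = E[X²] − (E[X])² = 59.5667 − 56.25 = 3.31667.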